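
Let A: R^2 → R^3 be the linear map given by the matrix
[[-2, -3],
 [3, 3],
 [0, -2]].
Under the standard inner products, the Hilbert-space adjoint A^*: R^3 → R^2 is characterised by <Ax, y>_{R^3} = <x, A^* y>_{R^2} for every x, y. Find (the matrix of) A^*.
A^* = A^T =
[[-2, 3, 0],
 [-3, 3, -2]]

For real matrices with standard dot products, the defining identity <Ax, y> = <x, A^* y> gives (Ax)^T y = x^T (A^*) y, i.e. x^T A^T y = x^T (A^*) y. Since this holds for all x, y, we must have A^* = A^T. Therefore
A^* =
[[-2, 3, 0],
 [-3, 3, -2]].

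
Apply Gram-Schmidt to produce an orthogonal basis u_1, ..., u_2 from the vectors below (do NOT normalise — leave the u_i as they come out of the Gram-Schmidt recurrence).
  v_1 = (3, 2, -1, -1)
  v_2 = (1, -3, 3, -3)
Orthogonal basis:
  u_1 = (3, 2, -1, -1)
  u_2 = (8/5, -13/5, 14/5, -16/5)

Apply the Gram-Schmidt recurrence
  u_1 = v_1
  u_i = v_i − Σ_{j<i} ((v_i · u_j) / (u_j · u_j)) · u_j.

Step by step this gives:
  u_1 = (3, 2, -1, -1)
  u_2 = (8/5, -13/5, 14/5, -16/5)

Orthogonality check:
  u_2 · u_1 = 0 (should be 0)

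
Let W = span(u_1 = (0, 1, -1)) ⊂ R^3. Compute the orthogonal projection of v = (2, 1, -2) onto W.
proj_W(v) = (0, 3/2, -3/2)

Set up U = [u_1 | ... | u_1] ∈ R^(3×1). The projector onto W = col(U) is P = U (U^T U)^(-1) U^T.
Compute U^T U =
  [2],
and U^T v = (3).
Solve U^T U · c = U^T v for the coefficients: c = (3/2). The projection is proj_W(v) = U c.
Check: (v - proj_W(v)) · u_1 = 0  (should be 0).
Result: proj_W(v) = (0, 3/2, -3/2).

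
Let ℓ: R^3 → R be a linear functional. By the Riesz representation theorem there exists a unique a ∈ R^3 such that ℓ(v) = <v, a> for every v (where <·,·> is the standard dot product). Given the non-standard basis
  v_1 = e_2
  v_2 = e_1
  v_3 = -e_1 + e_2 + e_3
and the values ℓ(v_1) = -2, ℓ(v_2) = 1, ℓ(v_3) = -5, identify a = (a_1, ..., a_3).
a = (1, -2, -2)

Write a = (a_1, ..., a_3) in the standard basis. For each basis vector v_i, ℓ(v_i) = <v_i, a> is a linear equation in the a_j's. Collect the n equations into a matrix system V a = ℓ, where row i of V is v_i (expressed in the standard basis). Since V is invertible (lower-triangular with 1s on the diagonal, up to permutation), solve by back-substitution:
  V =
[[0, 1, 0],
 [1, 0, 0],
 [-1, 1, 1]]
  V a = (-2, 1, -5)
Solving gives a = (1, -2, -2).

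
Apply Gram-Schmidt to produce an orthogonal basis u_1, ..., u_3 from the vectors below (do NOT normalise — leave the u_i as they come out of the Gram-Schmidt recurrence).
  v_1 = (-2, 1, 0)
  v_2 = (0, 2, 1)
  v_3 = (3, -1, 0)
Orthogonal basis:
  u_1 = (-2, 1, 0)
  u_2 = (4/5, 8/5, 1)
  u_3 = (1/21, 2/21, -4/21)

Apply the Gram-Schmidt recurrence
  u_1 = v_1
  u_i = v_i − Σ_{j<i} ((v_i · u_j) / (u_j · u_j)) · u_j.

Step by step this gives:
  u_1 = (-2, 1, 0)
  u_2 = (4/5, 8/5, 1)
  u_3 = (1/21, 2/21, -4/21)

Orthogonality check:
  u_2 · u_1 = 0 (should be 0)
  u_3 · u_1 = 0 (should be 0)
  u_3 · u_2 = 0 (should be 0)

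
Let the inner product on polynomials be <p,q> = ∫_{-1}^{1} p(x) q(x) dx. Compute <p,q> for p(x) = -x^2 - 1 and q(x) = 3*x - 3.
<p,q> = 8

Expand the product: p(x)·q(x) = -3*x^3 + 3*x^2 - 3*x + 3.
∫_{-1}^{1} of each monomial x^k gives [2/(k+1) if k even, 0 if k odd]. Integrating term-by-term (or equivalently evaluating the antiderivative F(x) = -3*x^4/4 + x^3 - 3*x^2/2 + 3*x at the endpoints):
  F(1) − F(−1) = 7/4 − (-25/4) = 8.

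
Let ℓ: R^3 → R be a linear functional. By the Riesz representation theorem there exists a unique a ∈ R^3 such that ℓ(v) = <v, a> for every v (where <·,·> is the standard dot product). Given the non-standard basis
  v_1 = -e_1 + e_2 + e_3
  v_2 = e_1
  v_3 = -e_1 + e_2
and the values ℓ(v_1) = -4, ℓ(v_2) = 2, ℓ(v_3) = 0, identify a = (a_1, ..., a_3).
a = (2, 2, -4)

Write a = (a_1, ..., a_3) in the standard basis. For each basis vector v_i, ℓ(v_i) = <v_i, a> is a linear equation in the a_j's. Collect the n equations into a matrix system V a = ℓ, where row i of V is v_i (expressed in the standard basis). Since V is invertible (lower-triangular with 1s on the diagonal, up to permutation), solve by back-substitution:
  V =
[[-1, 1, 1],
 [1, 0, 0],
 [-1, 1, 0]]
  V a = (-4, 2, 0)
Solving gives a = (2, 2, -4).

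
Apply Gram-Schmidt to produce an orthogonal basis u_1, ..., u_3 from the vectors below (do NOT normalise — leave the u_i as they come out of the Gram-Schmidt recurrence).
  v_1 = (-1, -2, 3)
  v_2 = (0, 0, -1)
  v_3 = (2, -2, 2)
Orthogonal basis:
  u_1 = (-1, -2, 3)
  u_2 = (-3/14, -3/7, -5/14)
  u_3 = (12/5, -6/5, 0)

Apply the Gram-Schmidt recurrence
  u_1 = v_1
  u_i = v_i − Σ_{j<i} ((v_i · u_j) / (u_j · u_j)) · u_j.

Step by step this gives:
  u_1 = (-1, -2, 3)
  u_2 = (-3/14, -3/7, -5/14)
  u_3 = (12/5, -6/5, 0)

Orthogonality check:
  u_2 · u_1 = 0 (should be 0)
  u_3 · u_1 = 0 (should be 0)
  u_3 · u_2 = 0 (should be 0)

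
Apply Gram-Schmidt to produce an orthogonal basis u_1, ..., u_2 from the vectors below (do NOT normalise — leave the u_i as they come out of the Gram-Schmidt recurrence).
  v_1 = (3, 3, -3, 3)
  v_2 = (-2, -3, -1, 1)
Orthogonal basis:
  u_1 = (3, 3, -3, 3)
  u_2 = (-5/4, -9/4, -7/4, 7/4)

Apply the Gram-Schmidt recurrence
  u_1 = v_1
  u_i = v_i − Σ_{j<i} ((v_i · u_j) / (u_j · u_j)) · u_j.

Step by step this gives:
  u_1 = (3, 3, -3, 3)
  u_2 = (-5/4, -9/4, -7/4, 7/4)

Orthogonality check:
  u_2 · u_1 = 0 (should be 0)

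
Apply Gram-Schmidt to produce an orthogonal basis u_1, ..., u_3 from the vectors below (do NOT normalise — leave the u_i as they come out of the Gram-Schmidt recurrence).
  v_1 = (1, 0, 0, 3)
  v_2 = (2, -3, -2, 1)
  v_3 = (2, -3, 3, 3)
Orthogonal basis:
  u_1 = (1, 0, 0, 3)
  u_2 = (3/2, -3, -2, -1/2)
  u_3 = (72/155, -66/31, 111/31, -24/155)

Apply the Gram-Schmidt recurrence
  u_1 = v_1
  u_i = v_i − Σ_{j<i} ((v_i · u_j) / (u_j · u_j)) · u_j.

Step by step this gives:
  u_1 = (1, 0, 0, 3)
  u_2 = (3/2, -3, -2, -1/2)
  u_3 = (72/155, -66/31, 111/31, -24/155)

Orthogonality check:
  u_2 · u_1 = 0 (should be 0)
  u_3 · u_1 = 0 (should be 0)
  u_3 · u_2 = 0 (should be 0)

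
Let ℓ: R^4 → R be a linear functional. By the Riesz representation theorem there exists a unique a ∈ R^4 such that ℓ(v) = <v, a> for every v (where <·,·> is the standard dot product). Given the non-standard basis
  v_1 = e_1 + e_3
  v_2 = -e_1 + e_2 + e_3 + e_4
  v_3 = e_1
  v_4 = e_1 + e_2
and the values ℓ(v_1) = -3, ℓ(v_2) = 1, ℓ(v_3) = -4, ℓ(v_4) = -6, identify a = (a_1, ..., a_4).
a = (-4, -2, 1, -2)

Write a = (a_1, ..., a_4) in the standard basis. For each basis vector v_i, ℓ(v_i) = <v_i, a> is a linear equation in the a_j's. Collect the n equations into a matrix system V a = ℓ, where row i of V is v_i (expressed in the standard basis). Since V is invertible (lower-triangular with 1s on the diagonal, up to permutation), solve by back-substitution:
  V =
[[1, 0, 1, 0],
 [-1, 1, 1, 1],
 [1, 0, 0, 0],
 [1, 1, 0, 0]]
  V a = (-3, 1, -4, -6)
Solving gives a = (-4, -2, 1, -2).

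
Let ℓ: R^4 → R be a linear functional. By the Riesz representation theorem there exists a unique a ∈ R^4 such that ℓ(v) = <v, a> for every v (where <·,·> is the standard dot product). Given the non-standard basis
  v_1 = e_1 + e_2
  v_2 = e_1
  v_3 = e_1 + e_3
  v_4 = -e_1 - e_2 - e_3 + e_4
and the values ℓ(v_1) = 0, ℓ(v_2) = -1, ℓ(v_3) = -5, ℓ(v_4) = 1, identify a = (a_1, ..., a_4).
a = (-1, 1, -4, -3)

Write a = (a_1, ..., a_4) in the standard basis. For each basis vector v_i, ℓ(v_i) = <v_i, a> is a linear equation in the a_j's. Collect the n equations into a matrix system V a = ℓ, where row i of V is v_i (expressed in the standard basis). Since V is invertible (lower-triangular with 1s on the diagonal, up to permutation), solve by back-substitution:
  V =
[[1, 1, 0, 0],
 [1, 0, 0, 0],
 [1, 0, 1, 0],
 [-1, -1, -1, 1]]
  V a = (0, -1, -5, 1)
Solving gives a = (-1, 1, -4, -3).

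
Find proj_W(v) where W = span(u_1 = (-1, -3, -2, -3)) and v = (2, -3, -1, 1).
proj_W(v) = (-6/23, -18/23, -12/23, -18/23)

Set up U = [u_1 | ... | u_1] ∈ R^(4×1). The projector onto W = col(U) is P = U (U^T U)^(-1) U^T.
Compute U^T U =
  [23],
and U^T v = (6).
Solve U^T U · c = U^T v for the coefficients: c = (6/23). The projection is proj_W(v) = U c.
Check: (v - proj_W(v)) · u_1 = 0  (should be 0).
Result: proj_W(v) = (-6/23, -18/23, -12/23, -18/23).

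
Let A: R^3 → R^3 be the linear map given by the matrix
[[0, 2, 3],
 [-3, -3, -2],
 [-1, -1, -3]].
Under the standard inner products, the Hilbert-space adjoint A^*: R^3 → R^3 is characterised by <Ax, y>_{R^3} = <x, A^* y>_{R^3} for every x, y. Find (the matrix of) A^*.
A^* = A^T =
[[0, -3, -1],
 [2, -3, -1],
 [3, -2, -3]]

For real matrices with standard dot products, the defining identity <Ax, y> = <x, A^* y> gives (Ax)^T y = x^T (A^*) y, i.e. x^T A^T y = x^T (A^*) y. Since this holds for all x, y, we must have A^* = A^T. Therefore
A^* =
[[0, -3, -1],
 [2, -3, -1],
 [3, -2, -3]].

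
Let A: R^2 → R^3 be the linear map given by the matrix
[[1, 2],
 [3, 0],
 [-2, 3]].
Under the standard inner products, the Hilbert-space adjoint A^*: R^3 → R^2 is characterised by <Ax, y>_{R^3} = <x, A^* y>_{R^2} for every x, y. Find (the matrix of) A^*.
A^* = A^T =
[[1, 3, -2],
 [2, 0, 3]]

For real matrices with standard dot products, the defining identity <Ax, y> = <x, A^* y> gives (Ax)^T y = x^T (A^*) y, i.e. x^T A^T y = x^T (A^*) y. Since this holds for all x, y, we must have A^* = A^T. Therefore
A^* =
[[1, 3, -2],
 [2, 0, 3]].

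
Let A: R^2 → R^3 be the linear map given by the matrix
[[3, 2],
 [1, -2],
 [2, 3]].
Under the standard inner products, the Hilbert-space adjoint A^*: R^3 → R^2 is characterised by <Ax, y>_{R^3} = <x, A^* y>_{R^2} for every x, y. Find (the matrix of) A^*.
A^* = A^T =
[[3, 1, 2],
 [2, -2, 3]]

For real matrices with standard dot products, the defining identity <Ax, y> = <x, A^* y> gives (Ax)^T y = x^T (A^*) y, i.e. x^T A^T y = x^T (A^*) y. Since this holds for all x, y, we must have A^* = A^T. Therefore
A^* =
[[3, 1, 2],
 [2, -2, 3]].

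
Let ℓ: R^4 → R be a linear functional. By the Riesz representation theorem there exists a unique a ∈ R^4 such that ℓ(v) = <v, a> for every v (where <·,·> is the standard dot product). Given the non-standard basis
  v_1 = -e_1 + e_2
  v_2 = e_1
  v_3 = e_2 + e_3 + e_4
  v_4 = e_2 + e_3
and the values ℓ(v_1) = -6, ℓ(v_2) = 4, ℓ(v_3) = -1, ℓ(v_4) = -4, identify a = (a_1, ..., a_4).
a = (4, -2, -2, 3)

Write a = (a_1, ..., a_4) in the standard basis. For each basis vector v_i, ℓ(v_i) = <v_i, a> is a linear equation in the a_j's. Collect the n equations into a matrix system V a = ℓ, where row i of V is v_i (expressed in the standard basis). Since V is invertible (lower-triangular with 1s on the diagonal, up to permutation), solve by back-substitution:
  V =
[[-1, 1, 0, 0],
 [1, 0, 0, 0],
 [0, 1, 1, 1],
 [0, 1, 1, 0]]
  V a = (-6, 4, -1, -4)
Solving gives a = (4, -2, -2, 3).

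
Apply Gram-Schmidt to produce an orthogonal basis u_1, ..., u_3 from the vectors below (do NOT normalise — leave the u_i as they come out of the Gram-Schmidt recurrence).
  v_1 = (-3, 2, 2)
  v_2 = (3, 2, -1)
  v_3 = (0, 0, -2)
Orthogonal basis:
  u_1 = (-3, 2, 2)
  u_2 = (30/17, 48/17, -3/17)
  u_3 = (-16/21, 8/21, -32/21)

Apply the Gram-Schmidt recurrence
  u_1 = v_1
  u_i = v_i − Σ_{j<i} ((v_i · u_j) / (u_j · u_j)) · u_j.

Step by step this gives:
  u_1 = (-3, 2, 2)
  u_2 = (30/17, 48/17, -3/17)
  u_3 = (-16/21, 8/21, -32/21)

Orthogonality check:
  u_2 · u_1 = 0 (should be 0)
  u_3 · u_1 = 0 (should be 0)
  u_3 · u_2 = 0 (should be 0)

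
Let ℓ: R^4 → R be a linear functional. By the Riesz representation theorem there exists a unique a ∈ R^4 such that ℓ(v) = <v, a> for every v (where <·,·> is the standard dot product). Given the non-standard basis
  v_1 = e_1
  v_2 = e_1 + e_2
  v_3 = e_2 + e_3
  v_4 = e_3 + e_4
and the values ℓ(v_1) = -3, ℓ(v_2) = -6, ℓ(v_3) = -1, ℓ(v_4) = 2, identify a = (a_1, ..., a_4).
a = (-3, -3, 2, 0)

Write a = (a_1, ..., a_4) in the standard basis. For each basis vector v_i, ℓ(v_i) = <v_i, a> is a linear equation in the a_j's. Collect the n equations into a matrix system V a = ℓ, where row i of V is v_i (expressed in the standard basis). Since V is invertible (lower-triangular with 1s on the diagonal, up to permutation), solve by back-substitution:
  V =
[[1, 0, 0, 0],
 [1, 1, 0, 0],
 [0, 1, 1, 0],
 [0, 0, 1, 1]]
  V a = (-3, -6, -1, 2)
Solving gives a = (-3, -3, 2, 0).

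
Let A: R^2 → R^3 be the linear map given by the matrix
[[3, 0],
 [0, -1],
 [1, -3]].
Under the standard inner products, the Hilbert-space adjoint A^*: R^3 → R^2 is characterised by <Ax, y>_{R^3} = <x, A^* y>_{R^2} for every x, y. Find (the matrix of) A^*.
A^* = A^T =
[[3, 0, 1],
 [0, -1, -3]]

For real matrices with standard dot products, the defining identity <Ax, y> = <x, A^* y> gives (Ax)^T y = x^T (A^*) y, i.e. x^T A^T y = x^T (A^*) y. Since this holds for all x, y, we must have A^* = A^T. Therefore
A^* =
[[3, 0, 1],
 [0, -1, -3]].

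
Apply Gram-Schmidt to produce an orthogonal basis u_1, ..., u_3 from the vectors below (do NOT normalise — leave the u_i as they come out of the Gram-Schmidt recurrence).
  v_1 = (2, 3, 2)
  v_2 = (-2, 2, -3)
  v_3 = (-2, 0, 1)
Orthogonal basis:
  u_1 = (2, 3, 2)
  u_2 = (-26/17, 46/17, -43/17)
  u_3 = (-12/7, 24/91, 120/91)

Apply the Gram-Schmidt recurrence
  u_1 = v_1
  u_i = v_i − Σ_{j<i} ((v_i · u_j) / (u_j · u_j)) · u_j.

Step by step this gives:
  u_1 = (2, 3, 2)
  u_2 = (-26/17, 46/17, -43/17)
  u_3 = (-12/7, 24/91, 120/91)

Orthogonality check:
  u_2 · u_1 = 0 (should be 0)
  u_3 · u_1 = 0 (should be 0)
  u_3 · u_2 = 0 (should be 0)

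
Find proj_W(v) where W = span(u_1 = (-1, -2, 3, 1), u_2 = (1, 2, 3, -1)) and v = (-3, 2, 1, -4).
proj_W(v) = (5/6, 5/3, 1, -5/6)

Set up U = [u_1 | ... | u_2] ∈ R^(4×2). The projector onto W = col(U) is P = U (U^T U)^(-1) U^T.
Compute U^T U =
  [15, 3]
  [3, 15],
and U^T v = (-2, 8).
Solve U^T U · c = U^T v for the coefficients: c = (-1/4, 7/12). The projection is proj_W(v) = U c.
Check: (v - proj_W(v)) · u_1 = 0  (should be 0).
Check: (v - proj_W(v)) · u_2 = 0  (should be 0).
Result: proj_W(v) = (5/6, 5/3, 1, -5/6).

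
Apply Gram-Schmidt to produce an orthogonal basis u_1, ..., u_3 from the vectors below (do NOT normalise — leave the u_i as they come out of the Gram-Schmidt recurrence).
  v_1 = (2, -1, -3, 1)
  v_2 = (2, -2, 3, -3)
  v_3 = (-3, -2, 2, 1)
Orthogonal basis:
  u_1 = (2, -1, -3, 1)
  u_2 = (14/5, -12/5, 9/5, -13/5)
  u_3 = (-88/59, -169/59, 47/118, 155/118)

Apply the Gram-Schmidt recurrence
  u_1 = v_1
  u_i = v_i − Σ_{j<i} ((v_i · u_j) / (u_j · u_j)) · u_j.

Step by step this gives:
  u_1 = (2, -1, -3, 1)
  u_2 = (14/5, -12/5, 9/5, -13/5)
  u_3 = (-88/59, -169/59, 47/118, 155/118)

Orthogonality check:
  u_2 · u_1 = 0 (should be 0)
  u_3 · u_1 = 0 (should be 0)
  u_3 · u_2 = 0 (should be 0)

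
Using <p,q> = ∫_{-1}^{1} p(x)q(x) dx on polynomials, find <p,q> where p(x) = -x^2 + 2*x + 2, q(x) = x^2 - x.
<p,q> = -2/5

Expand the product: p(x)·q(x) = -x^4 + 3*x^3 - 2*x.
∫_{-1}^{1} of each monomial x^k gives [2/(k+1) if k even, 0 if k odd]. Integrating term-by-term (or equivalently evaluating the antiderivative F(x) = -x^5/5 + 3*x^4/4 - x^2 at the endpoints):
  F(1) − F(−1) = -9/20 − (-1/20) = -2/5.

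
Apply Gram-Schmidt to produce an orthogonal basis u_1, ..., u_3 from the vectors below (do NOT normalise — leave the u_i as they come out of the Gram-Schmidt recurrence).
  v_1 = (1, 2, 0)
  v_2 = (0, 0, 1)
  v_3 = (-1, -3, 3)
Orthogonal basis:
  u_1 = (1, 2, 0)
  u_2 = (0, 0, 1)
  u_3 = (2/5, -1/5, 0)

Apply the Gram-Schmidt recurrence
  u_1 = v_1
  u_i = v_i − Σ_{j<i} ((v_i · u_j) / (u_j · u_j)) · u_j.

Step by step this gives:
  u_1 = (1, 2, 0)
  u_2 = (0, 0, 1)
  u_3 = (2/5, -1/5, 0)

Orthogonality check:
  u_2 · u_1 = 0 (should be 0)
  u_3 · u_1 = 0 (should be 0)
  u_3 · u_2 = 0 (should be 0)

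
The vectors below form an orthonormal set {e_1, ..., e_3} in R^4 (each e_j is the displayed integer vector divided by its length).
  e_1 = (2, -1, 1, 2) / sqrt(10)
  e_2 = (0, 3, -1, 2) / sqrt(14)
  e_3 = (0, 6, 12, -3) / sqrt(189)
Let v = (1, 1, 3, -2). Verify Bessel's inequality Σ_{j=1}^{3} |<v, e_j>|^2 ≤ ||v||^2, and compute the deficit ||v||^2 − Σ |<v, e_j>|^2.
Σ |<v, e_j>|^2 = 40/3; ||v||^2 = 15; deficit = 5/3

Write each e_j = u_j / sqrt(<u_j, u_j>) where u_j is the displayed integer vector. Then <v, e_j> = <v, u_j> / sqrt(<u_j, u_j>), so |<v, e_j>|^2 = <v, u_j>^2 / <u_j, u_j>.
Coefficients: <v, e_1> = 0/sqrt(10), <v, e_2> = -4/sqrt(14), <v, e_3> = 48/sqrt(189).
Square and sum: Σ |<v, e_j>|^2 = 40/3.
Compute ||v||^2 = v·v = 15.
Deficit = 15 − 40/3 = 5/3 ≥ 0, confirming Bessel's inequality. (The deficit equals ||v − Σ <v,e_j> e_j||^2, the squared distance from v to span{e_j}.)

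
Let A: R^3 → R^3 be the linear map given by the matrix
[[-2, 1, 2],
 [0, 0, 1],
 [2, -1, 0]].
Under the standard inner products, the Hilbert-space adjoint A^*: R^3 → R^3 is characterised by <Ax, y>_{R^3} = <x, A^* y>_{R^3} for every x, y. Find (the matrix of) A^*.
A^* = A^T =
[[-2, 0, 2],
 [1, 0, -1],
 [2, 1, 0]]

For real matrices with standard dot products, the defining identity <Ax, y> = <x, A^* y> gives (Ax)^T y = x^T (A^*) y, i.e. x^T A^T y = x^T (A^*) y. Since this holds for all x, y, we must have A^* = A^T. Therefore
A^* =
[[-2, 0, 2],
 [1, 0, -1],
 [2, 1, 0]].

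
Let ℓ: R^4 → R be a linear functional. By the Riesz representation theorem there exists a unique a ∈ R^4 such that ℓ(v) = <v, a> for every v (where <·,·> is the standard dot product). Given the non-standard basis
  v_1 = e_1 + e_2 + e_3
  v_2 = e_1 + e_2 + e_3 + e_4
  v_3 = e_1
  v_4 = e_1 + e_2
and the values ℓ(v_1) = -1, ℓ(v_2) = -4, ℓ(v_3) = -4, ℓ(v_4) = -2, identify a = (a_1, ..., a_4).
a = (-4, 2, 1, -3)

Write a = (a_1, ..., a_4) in the standard basis. For each basis vector v_i, ℓ(v_i) = <v_i, a> is a linear equation in the a_j's. Collect the n equations into a matrix system V a = ℓ, where row i of V is v_i (expressed in the standard basis). Since V is invertible (lower-triangular with 1s on the diagonal, up to permutation), solve by back-substitution:
  V =
[[1, 1, 1, 0],
 [1, 1, 1, 1],
 [1, 0, 0, 0],
 [1, 1, 0, 0]]
  V a = (-1, -4, -4, -2)
Solving gives a = (-4, 2, 1, -3).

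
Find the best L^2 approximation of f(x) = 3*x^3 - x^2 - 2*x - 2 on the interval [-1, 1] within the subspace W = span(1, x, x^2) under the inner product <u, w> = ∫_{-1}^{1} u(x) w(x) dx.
g(x) = -x^2 - x/5 - 2

The best approximation g ∈ W is the orthogonal projection of f onto W. Writing g = a_0 + a_1 x + a_2 x^2, the coefficients solve the normal equations G · a = b where
  G_{ij} = <φ_i, φ_j> and b_i = <f, φ_i>, with φ_0 = 1, φ_1 = x, φ_2 = x^2.
G =
  [2, 0, 2/3]
  [0, 2/3, 0]
  [2/3, 0, 2/5],
b = (-14/3, -2/15, -26/15).
Solving gives a_0 = -2, a_1 = -1/5, a_2 = -1, so
  g(x) = -x^2 - x/5 - 2.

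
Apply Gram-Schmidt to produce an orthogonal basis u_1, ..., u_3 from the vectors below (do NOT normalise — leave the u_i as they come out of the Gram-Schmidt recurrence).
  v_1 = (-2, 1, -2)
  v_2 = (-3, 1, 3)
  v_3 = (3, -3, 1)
Orthogonal basis:
  u_1 = (-2, 1, -2)
  u_2 = (-25/9, 8/9, 29/9)
  u_3 = (-10/17, -24/17, -2/17)

Apply the Gram-Schmidt recurrence
  u_1 = v_1
  u_i = v_i − Σ_{j<i} ((v_i · u_j) / (u_j · u_j)) · u_j.

Step by step this gives:
  u_1 = (-2, 1, -2)
  u_2 = (-25/9, 8/9, 29/9)
  u_3 = (-10/17, -24/17, -2/17)

Orthogonality check:
  u_2 · u_1 = 0 (should be 0)
  u_3 · u_1 = 0 (should be 0)
  u_3 · u_2 = 0 (should be 0)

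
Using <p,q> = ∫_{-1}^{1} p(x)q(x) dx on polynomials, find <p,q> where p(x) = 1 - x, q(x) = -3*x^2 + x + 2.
<p,q> = 4/3

Expand the product: p(x)·q(x) = 3*x^3 - 4*x^2 - x + 2.
∫_{-1}^{1} of each monomial x^k gives [2/(k+1) if k even, 0 if k odd]. Integrating term-by-term (or equivalently evaluating the antiderivative F(x) = 3*x^4/4 - 4*x^3/3 - x^2/2 + 2*x at the endpoints):
  F(1) − F(−1) = 11/12 − (-5/12) = 4/3.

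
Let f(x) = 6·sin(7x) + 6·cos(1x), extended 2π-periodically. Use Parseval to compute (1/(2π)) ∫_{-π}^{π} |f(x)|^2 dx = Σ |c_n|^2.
Σ |c_n|^2 = 36

Expand |f|^2 and use orthogonality of {sin(nx), cos(mx)} on [-π, π]:
  ∫_{-π}^{π} sin(nx)^2 dx = π, ∫ cos(mx)^2 dx = π, and cross terms integrate to 0.
So ∫_{-π}^{π} f(x)^2 dx = 6^2 · π + 6^2 · π = (36 + 36)π.
Divide by 2π: (36 + 36)/2 = 36.
By Parseval, this equals Σ |c_n|^2.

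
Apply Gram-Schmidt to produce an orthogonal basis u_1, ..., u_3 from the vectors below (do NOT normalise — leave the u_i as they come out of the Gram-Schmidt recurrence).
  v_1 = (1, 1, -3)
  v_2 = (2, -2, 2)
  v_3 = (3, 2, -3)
Orthogonal basis:
  u_1 = (1, 1, -3)
  u_2 = (28/11, -16/11, 4/11)
  u_3 = (2/3, 4/3, 2/3)

Apply the Gram-Schmidt recurrence
  u_1 = v_1
  u_i = v_i − Σ_{j<i} ((v_i · u_j) / (u_j · u_j)) · u_j.

Step by step this gives:
  u_1 = (1, 1, -3)
  u_2 = (28/11, -16/11, 4/11)
  u_3 = (2/3, 4/3, 2/3)

Orthogonality check:
  u_2 · u_1 = 0 (should be 0)
  u_3 · u_1 = 0 (should be 0)
  u_3 · u_2 = 0 (should be 0)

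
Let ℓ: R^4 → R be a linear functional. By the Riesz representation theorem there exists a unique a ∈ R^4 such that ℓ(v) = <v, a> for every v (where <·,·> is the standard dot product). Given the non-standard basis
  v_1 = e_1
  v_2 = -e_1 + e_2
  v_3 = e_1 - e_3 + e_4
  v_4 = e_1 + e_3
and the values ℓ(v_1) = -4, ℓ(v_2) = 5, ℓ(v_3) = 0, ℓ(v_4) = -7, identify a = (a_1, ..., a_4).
a = (-4, 1, -3, 1)

Write a = (a_1, ..., a_4) in the standard basis. For each basis vector v_i, ℓ(v_i) = <v_i, a> is a linear equation in the a_j's. Collect the n equations into a matrix system V a = ℓ, where row i of V is v_i (expressed in the standard basis). Since V is invertible (lower-triangular with 1s on the diagonal, up to permutation), solve by back-substitution:
  V =
[[1, 0, 0, 0],
 [-1, 1, 0, 0],
 [1, 0, -1, 1],
 [1, 0, 1, 0]]
  V a = (-4, 5, 0, -7)
Solving gives a = (-4, 1, -3, 1).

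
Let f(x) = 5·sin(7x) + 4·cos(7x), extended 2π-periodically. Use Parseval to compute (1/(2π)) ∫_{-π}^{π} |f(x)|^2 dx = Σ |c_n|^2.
Σ |c_n|^2 = 41/2

Expand |f|^2 and use orthogonality of {sin(nx), cos(mx)} on [-π, π]:
  ∫_{-π}^{π} sin(nx)^2 dx = π, ∫ cos(mx)^2 dx = π, and cross terms integrate to 0.
So ∫_{-π}^{π} f(x)^2 dx = 5^2 · π + 4^2 · π = (25 + 16)π.
Divide by 2π: (25 + 16)/2 = 41/2.
By Parseval, this equals Σ |c_n|^2.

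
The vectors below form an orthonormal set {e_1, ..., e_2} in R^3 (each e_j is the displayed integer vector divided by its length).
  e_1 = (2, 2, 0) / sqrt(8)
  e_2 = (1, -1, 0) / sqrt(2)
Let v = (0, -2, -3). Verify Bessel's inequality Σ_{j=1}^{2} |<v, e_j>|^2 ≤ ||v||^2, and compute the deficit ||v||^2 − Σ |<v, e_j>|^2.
Σ |<v, e_j>|^2 = 4; ||v||^2 = 13; deficit = 9

Write each e_j = u_j / sqrt(<u_j, u_j>) where u_j is the displayed integer vector. Then <v, e_j> = <v, u_j> / sqrt(<u_j, u_j>), so |<v, e_j>|^2 = <v, u_j>^2 / <u_j, u_j>.
Coefficients: <v, e_1> = -4/sqrt(8), <v, e_2> = 2/sqrt(2).
Square and sum: Σ |<v, e_j>|^2 = 4.
Compute ||v||^2 = v·v = 13.
Deficit = 13 − 4 = 9 ≥ 0, confirming Bessel's inequality. (The deficit equals ||v − Σ <v,e_j> e_j||^2, the squared distance from v to span{e_j}.)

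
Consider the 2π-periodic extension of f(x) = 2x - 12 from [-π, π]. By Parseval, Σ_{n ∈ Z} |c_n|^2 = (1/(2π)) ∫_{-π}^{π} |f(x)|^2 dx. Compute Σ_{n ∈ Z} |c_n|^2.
Σ |c_n|^2 = 4π^2/3 + 144

Expand and integrate term by term over [-π, π]:
  ∫ (2x)^2 dx = 4·(2π^3/3); ∫ 2·2·(-12)·x dx = 0 (odd integrand); ∫ (-12)^2 dx = 144·2π.
So (1/(2π)) ∫_{-π}^{π} (2x - 12)^2 dx = 4π^2/3 + 144 = 4π^2/3 + 144.
Parseval ⇒ Σ |c_n|^2 = 4π^2/3 + 144.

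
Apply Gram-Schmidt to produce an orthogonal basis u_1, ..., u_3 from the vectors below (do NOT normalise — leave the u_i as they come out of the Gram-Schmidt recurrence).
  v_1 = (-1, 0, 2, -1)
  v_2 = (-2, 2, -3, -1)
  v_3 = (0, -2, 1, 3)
Orthogonal basis:
  u_1 = (-1, 0, 2, -1)
  u_2 = (-5/2, 2, -2, -3/2)
  u_3 = (-58/33, -8/11, 2/33, 62/33)

Apply the Gram-Schmidt recurrence
  u_1 = v_1
  u_i = v_i − Σ_{j<i} ((v_i · u_j) / (u_j · u_j)) · u_j.

Step by step this gives:
  u_1 = (-1, 0, 2, -1)
  u_2 = (-5/2, 2, -2, -3/2)
  u_3 = (-58/33, -8/11, 2/33, 62/33)

Orthogonality check:
  u_2 · u_1 = 0 (should be 0)
  u_3 · u_1 = 0 (should be 0)
  u_3 · u_2 = 0 (should be 0)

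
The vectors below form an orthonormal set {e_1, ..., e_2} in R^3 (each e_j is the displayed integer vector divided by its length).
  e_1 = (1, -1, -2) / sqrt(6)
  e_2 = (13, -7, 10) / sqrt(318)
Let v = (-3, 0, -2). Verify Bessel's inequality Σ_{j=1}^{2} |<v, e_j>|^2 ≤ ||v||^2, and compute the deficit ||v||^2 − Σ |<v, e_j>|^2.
Σ |<v, e_j>|^2 = 589/53; ||v||^2 = 13; deficit = 100/53

Write each e_j = u_j / sqrt(<u_j, u_j>) where u_j is the displayed integer vector. Then <v, e_j> = <v, u_j> / sqrt(<u_j, u_j>), so |<v, e_j>|^2 = <v, u_j>^2 / <u_j, u_j>.
Coefficients: <v, e_1> = 1/sqrt(6), <v, e_2> = -59/sqrt(318).
Square and sum: Σ |<v, e_j>|^2 = 589/53.
Compute ||v||^2 = v·v = 13.
Deficit = 13 − 589/53 = 100/53 ≥ 0, confirming Bessel's inequality. (The deficit equals ||v − Σ <v,e_j> e_j||^2, the squared distance from v to span{e_j}.)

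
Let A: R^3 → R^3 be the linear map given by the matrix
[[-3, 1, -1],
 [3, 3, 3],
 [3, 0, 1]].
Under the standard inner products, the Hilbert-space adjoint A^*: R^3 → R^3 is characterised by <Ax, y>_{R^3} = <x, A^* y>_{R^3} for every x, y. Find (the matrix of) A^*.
A^* = A^T =
[[-3, 3, 3],
 [1, 3, 0],
 [-1, 3, 1]]

For real matrices with standard dot products, the defining identity <Ax, y> = <x, A^* y> gives (Ax)^T y = x^T (A^*) y, i.e. x^T A^T y = x^T (A^*) y. Since this holds for all x, y, we must have A^* = A^T. Therefore
A^* =
[[-3, 3, 3],
 [1, 3, 0],
 [-1, 3, 1]].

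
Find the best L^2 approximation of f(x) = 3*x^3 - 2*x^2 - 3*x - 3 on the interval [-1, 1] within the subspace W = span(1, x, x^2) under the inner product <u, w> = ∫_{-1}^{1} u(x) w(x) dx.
g(x) = -2*x^2 - 6*x/5 - 3

The best approximation g ∈ W is the orthogonal projection of f onto W. Writing g = a_0 + a_1 x + a_2 x^2, the coefficients solve the normal equations G · a = b where
  G_{ij} = <φ_i, φ_j> and b_i = <f, φ_i>, with φ_0 = 1, φ_1 = x, φ_2 = x^2.
G =
  [2, 0, 2/3]
  [0, 2/3, 0]
  [2/3, 0, 2/5],
b = (-22/3, -4/5, -14/5).
Solving gives a_0 = -3, a_1 = -6/5, a_2 = -2, so
  g(x) = -2*x^2 - 6*x/5 - 3.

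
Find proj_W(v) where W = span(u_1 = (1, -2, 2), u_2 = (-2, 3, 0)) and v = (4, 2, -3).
proj_W(v) = (38/53, -10/53, -188/53)

Set up U = [u_1 | ... | u_2] ∈ R^(3×2). The projector onto W = col(U) is P = U (U^T U)^(-1) U^T.
Compute U^T U =
  [9, -8]
  [-8, 13],
and U^T v = (-6, -2).
Solve U^T U · c = U^T v for the coefficients: c = (-94/53, -66/53). The projection is proj_W(v) = U c.
Check: (v - proj_W(v)) · u_1 = 0  (should be 0).
Check: (v - proj_W(v)) · u_2 = 0  (should be 0).
Result: proj_W(v) = (38/53, -10/53, -188/53).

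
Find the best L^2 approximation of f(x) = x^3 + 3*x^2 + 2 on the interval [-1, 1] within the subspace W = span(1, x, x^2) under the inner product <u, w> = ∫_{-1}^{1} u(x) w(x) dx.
g(x) = 3*x^2 + 3*x/5 + 2

The best approximation g ∈ W is the orthogonal projection of f onto W. Writing g = a_0 + a_1 x + a_2 x^2, the coefficients solve the normal equations G · a = b where
  G_{ij} = <φ_i, φ_j> and b_i = <f, φ_i>, with φ_0 = 1, φ_1 = x, φ_2 = x^2.
G =
  [2, 0, 2/3]
  [0, 2/3, 0]
  [2/3, 0, 2/5],
b = (6, 2/5, 38/15).
Solving gives a_0 = 2, a_1 = 3/5, a_2 = 3, so
  g(x) = 3*x^2 + 3*x/5 + 2.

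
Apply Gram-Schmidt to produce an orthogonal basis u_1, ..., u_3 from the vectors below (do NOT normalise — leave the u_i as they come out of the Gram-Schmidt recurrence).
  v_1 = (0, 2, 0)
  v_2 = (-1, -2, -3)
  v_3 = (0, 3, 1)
Orthogonal basis:
  u_1 = (0, 2, 0)
  u_2 = (-1, 0, -3)
  u_3 = (-3/10, 0, 1/10)

Apply the Gram-Schmidt recurrence
  u_1 = v_1
  u_i = v_i − Σ_{j<i} ((v_i · u_j) / (u_j · u_j)) · u_j.

Step by step this gives:
  u_1 = (0, 2, 0)
  u_2 = (-1, 0, -3)
  u_3 = (-3/10, 0, 1/10)

Orthogonality check:
  u_2 · u_1 = 0 (should be 0)
  u_3 · u_1 = 0 (should be 0)
  u_3 · u_2 = 0 (should be 0)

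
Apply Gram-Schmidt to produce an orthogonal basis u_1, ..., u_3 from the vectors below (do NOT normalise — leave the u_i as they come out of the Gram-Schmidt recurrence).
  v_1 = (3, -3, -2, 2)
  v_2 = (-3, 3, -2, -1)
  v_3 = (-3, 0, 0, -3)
Orthogonal basis:
  u_1 = (3, -3, -2, 2)
  u_2 = (-15/13, 15/13, -42/13, 3/13)
  u_3 = (-39/38, -75/38, -9/19, -36/19)

Apply the Gram-Schmidt recurrence
  u_1 = v_1
  u_i = v_i − Σ_{j<i} ((v_i · u_j) / (u_j · u_j)) · u_j.

Step by step this gives:
  u_1 = (3, -3, -2, 2)
  u_2 = (-15/13, 15/13, -42/13, 3/13)
  u_3 = (-39/38, -75/38, -9/19, -36/19)

Orthogonality check:
  u_2 · u_1 = 0 (should be 0)
  u_3 · u_1 = 0 (should be 0)
  u_3 · u_2 = 0 (should be 0)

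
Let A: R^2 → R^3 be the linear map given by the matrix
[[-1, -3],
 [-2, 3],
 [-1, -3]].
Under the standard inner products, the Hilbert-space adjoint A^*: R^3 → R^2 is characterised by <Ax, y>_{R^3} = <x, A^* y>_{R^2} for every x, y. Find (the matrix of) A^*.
A^* = A^T =
[[-1, -2, -1],
 [-3, 3, -3]]

For real matrices with standard dot products, the defining identity <Ax, y> = <x, A^* y> gives (Ax)^T y = x^T (A^*) y, i.e. x^T A^T y = x^T (A^*) y. Since this holds for all x, y, we must have A^* = A^T. Therefore
A^* =
[[-1, -2, -1],
 [-3, 3, -3]].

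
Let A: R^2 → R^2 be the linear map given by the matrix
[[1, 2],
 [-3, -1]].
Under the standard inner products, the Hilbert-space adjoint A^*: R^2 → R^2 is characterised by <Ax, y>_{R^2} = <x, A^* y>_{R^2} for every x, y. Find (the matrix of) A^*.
A^* = A^T =
[[1, -3],
 [2, -1]]

For real matrices with standard dot products, the defining identity <Ax, y> = <x, A^* y> gives (Ax)^T y = x^T (A^*) y, i.e. x^T A^T y = x^T (A^*) y. Since this holds for all x, y, we must have A^* = A^T. Therefore
A^* =
[[1, -3],
 [2, -1]].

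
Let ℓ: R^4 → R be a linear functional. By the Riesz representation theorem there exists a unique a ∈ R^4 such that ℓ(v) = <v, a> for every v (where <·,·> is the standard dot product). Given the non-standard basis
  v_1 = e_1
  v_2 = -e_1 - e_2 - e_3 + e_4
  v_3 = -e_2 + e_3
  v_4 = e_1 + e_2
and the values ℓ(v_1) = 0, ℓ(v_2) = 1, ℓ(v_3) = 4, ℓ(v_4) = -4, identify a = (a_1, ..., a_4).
a = (0, -4, 0, -3)

Write a = (a_1, ..., a_4) in the standard basis. For each basis vector v_i, ℓ(v_i) = <v_i, a> is a linear equation in the a_j's. Collect the n equations into a matrix system V a = ℓ, where row i of V is v_i (expressed in the standard basis). Since V is invertible (lower-triangular with 1s on the diagonal, up to permutation), solve by back-substitution:
  V =
[[1, 0, 0, 0],
 [-1, -1, -1, 1],
 [0, -1, 1, 0],
 [1, 1, 0, 0]]
  V a = (0, 1, 4, -4)
Solving gives a = (0, -4, 0, -3).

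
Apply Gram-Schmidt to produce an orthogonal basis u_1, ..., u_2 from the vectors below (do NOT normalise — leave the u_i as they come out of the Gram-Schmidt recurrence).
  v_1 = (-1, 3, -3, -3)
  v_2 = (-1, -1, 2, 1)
Orthogonal basis:
  u_1 = (-1, 3, -3, -3)
  u_2 = (-39/28, 5/28, 23/28, -5/28)

Apply the Gram-Schmidt recurrence
  u_1 = v_1
  u_i = v_i − Σ_{j<i} ((v_i · u_j) / (u_j · u_j)) · u_j.

Step by step this gives:
  u_1 = (-1, 3, -3, -3)
  u_2 = (-39/28, 5/28, 23/28, -5/28)

Orthogonality check:
  u_2 · u_1 = 0 (should be 0)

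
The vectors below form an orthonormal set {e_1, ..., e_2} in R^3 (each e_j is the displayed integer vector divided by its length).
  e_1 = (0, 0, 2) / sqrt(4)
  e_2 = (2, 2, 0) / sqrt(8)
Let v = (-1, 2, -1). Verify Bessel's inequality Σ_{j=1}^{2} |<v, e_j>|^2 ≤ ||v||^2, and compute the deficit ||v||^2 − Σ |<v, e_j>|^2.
Σ |<v, e_j>|^2 = 3/2; ||v||^2 = 6; deficit = 9/2

Write each e_j = u_j / sqrt(<u_j, u_j>) where u_j is the displayed integer vector. Then <v, e_j> = <v, u_j> / sqrt(<u_j, u_j>), so |<v, e_j>|^2 = <v, u_j>^2 / <u_j, u_j>.
Coefficients: <v, e_1> = -2/sqrt(4), <v, e_2> = 2/sqrt(8).
Square and sum: Σ |<v, e_j>|^2 = 3/2.
Compute ||v||^2 = v·v = 6.
Deficit = 6 − 3/2 = 9/2 ≥ 0, confirming Bessel's inequality. (The deficit equals ||v − Σ <v,e_j> e_j||^2, the squared distance from v to span{e_j}.)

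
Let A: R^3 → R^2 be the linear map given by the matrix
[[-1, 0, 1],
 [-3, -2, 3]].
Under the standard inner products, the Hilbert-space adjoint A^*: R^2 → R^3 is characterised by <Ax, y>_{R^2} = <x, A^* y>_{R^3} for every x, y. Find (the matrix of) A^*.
A^* = A^T =
[[-1, -3],
 [0, -2],
 [1, 3]]

For real matrices with standard dot products, the defining identity <Ax, y> = <x, A^* y> gives (Ax)^T y = x^T (A^*) y, i.e. x^T A^T y = x^T (A^*) y. Since this holds for all x, y, we must have A^* = A^T. Therefore
A^* =
[[-1, -3],
 [0, -2],
 [1, 3]].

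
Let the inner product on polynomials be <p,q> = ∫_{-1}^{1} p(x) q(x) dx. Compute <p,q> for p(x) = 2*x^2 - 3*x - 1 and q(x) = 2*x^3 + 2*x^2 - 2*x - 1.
<p,q> = 38/15

Expand the product: p(x)·q(x) = 4*x^5 - 2*x^4 - 12*x^3 + 2*x^2 + 5*x + 1.
∫_{-1}^{1} of each monomial x^k gives [2/(k+1) if k even, 0 if k odd]. Integrating term-by-term (or equivalently evaluating the antiderivative F(x) = 2*x^6/3 - 2*x^5/5 - 3*x^4 + 2*x^3/3 + 5*x^2/2 + x at the endpoints):
  F(1) − F(−1) = 43/30 − (-11/10) = 38/15.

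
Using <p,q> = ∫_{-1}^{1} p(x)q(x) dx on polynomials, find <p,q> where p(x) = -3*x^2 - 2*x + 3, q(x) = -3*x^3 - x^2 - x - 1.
<p,q> = -16/15

Expand the product: p(x)·q(x) = 9*x^5 + 9*x^4 - 4*x^3 + 2*x^2 - x - 3.
∫_{-1}^{1} of each monomial x^k gives [2/(k+1) if k even, 0 if k odd]. Integrating term-by-term (or equivalently evaluating the antiderivative F(x) = 3*x^6/2 + 9*x^5/5 - x^4 + 2*x^3/3 - x^2/2 - 3*x at the endpoints):
  F(1) − F(−1) = -8/15 − (8/15) = -16/15.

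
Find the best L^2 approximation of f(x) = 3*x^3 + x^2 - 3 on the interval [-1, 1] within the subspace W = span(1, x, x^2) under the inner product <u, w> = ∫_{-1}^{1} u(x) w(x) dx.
g(x) = x^2 + 9*x/5 - 3

The best approximation g ∈ W is the orthogonal projection of f onto W. Writing g = a_0 + a_1 x + a_2 x^2, the coefficients solve the normal equations G · a = b where
  G_{ij} = <φ_i, φ_j> and b_i = <f, φ_i>, with φ_0 = 1, φ_1 = x, φ_2 = x^2.
G =
  [2, 0, 2/3]
  [0, 2/3, 0]
  [2/3, 0, 2/5],
b = (-16/3, 6/5, -8/5).
Solving gives a_0 = -3, a_1 = 9/5, a_2 = 1, so
  g(x) = x^2 + 9*x/5 - 3.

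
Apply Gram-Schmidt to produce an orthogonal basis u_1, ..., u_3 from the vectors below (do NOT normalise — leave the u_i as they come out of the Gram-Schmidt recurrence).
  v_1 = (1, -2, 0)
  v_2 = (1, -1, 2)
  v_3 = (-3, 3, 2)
Orthogonal basis:
  u_1 = (1, -2, 0)
  u_2 = (2/5, 1/5, 2)
  u_3 = (-32/21, -16/21, 8/21)

Apply the Gram-Schmidt recurrence
  u_1 = v_1
  u_i = v_i − Σ_{j<i} ((v_i · u_j) / (u_j · u_j)) · u_j.

Step by step this gives:
  u_1 = (1, -2, 0)
  u_2 = (2/5, 1/5, 2)
  u_3 = (-32/21, -16/21, 8/21)

Orthogonality check:
  u_2 · u_1 = 0 (should be 0)
  u_3 · u_1 = 0 (should be 0)
  u_3 · u_2 = 0 (should be 0)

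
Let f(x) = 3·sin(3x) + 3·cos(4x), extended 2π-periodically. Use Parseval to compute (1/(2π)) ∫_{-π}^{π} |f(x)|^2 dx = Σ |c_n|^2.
Σ |c_n|^2 = 9

Expand |f|^2 and use orthogonality of {sin(nx), cos(mx)} on [-π, π]:
  ∫_{-π}^{π} sin(nx)^2 dx = π, ∫ cos(mx)^2 dx = π, and cross terms integrate to 0.
So ∫_{-π}^{π} f(x)^2 dx = 3^2 · π + 3^2 · π = (9 + 9)π.
Divide by 2π: (9 + 9)/2 = 9.
By Parseval, this equals Σ |c_n|^2.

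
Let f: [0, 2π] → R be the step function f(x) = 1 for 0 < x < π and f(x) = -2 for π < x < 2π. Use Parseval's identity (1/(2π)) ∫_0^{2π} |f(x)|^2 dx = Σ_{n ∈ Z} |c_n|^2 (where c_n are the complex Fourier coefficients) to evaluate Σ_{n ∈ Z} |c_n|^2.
Σ |c_n|^2 = 5/2

Parseval equates the L^2 energy of f (normalised by 1/(2π)) with the ℓ^2 sum of its Fourier coefficients: (1/(2π)) ∫_0^{2π} |f|^2 = Σ |c_n|^2.
Compute the left side: (1/(2π)) [∫_0^π 1^2 dx + ∫_π^{2π} (-2)^2 dx] = (1/(2π)) · (1π + 4π) = (1 + 4)/2 = 5/2.
So Σ_{n ∈ Z} |c_n|^2 = 5/2.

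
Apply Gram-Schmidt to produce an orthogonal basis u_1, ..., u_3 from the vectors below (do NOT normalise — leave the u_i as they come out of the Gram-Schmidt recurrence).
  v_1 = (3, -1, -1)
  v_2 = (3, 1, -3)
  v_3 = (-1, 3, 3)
Orthogonal basis:
  u_1 = (3, -1, -1)
  u_2 = (0, 2, -2)
  u_3 = (16/11, 24/11, 24/11)

Apply the Gram-Schmidt recurrence
  u_1 = v_1
  u_i = v_i − Σ_{j<i} ((v_i · u_j) / (u_j · u_j)) · u_j.

Step by step this gives:
  u_1 = (3, -1, -1)
  u_2 = (0, 2, -2)
  u_3 = (16/11, 24/11, 24/11)

Orthogonality check:
  u_2 · u_1 = 0 (should be 0)
  u_3 · u_1 = 0 (should be 0)
  u_3 · u_2 = 0 (should be 0)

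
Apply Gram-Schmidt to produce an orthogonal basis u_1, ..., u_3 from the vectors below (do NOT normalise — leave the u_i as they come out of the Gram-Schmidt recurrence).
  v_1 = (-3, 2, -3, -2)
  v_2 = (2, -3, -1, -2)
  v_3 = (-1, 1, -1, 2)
Orthogonal basis:
  u_1 = (-3, 2, -3, -2)
  u_2 = (37/26, -34/13, -41/26, -31/13)
  u_3 = (29/443, -185/443, -535/443, 574/443)

Apply the Gram-Schmidt recurrence
  u_1 = v_1
  u_i = v_i − Σ_{j<i} ((v_i · u_j) / (u_j · u_j)) · u_j.

Step by step this gives:
  u_1 = (-3, 2, -3, -2)
  u_2 = (37/26, -34/13, -41/26, -31/13)
  u_3 = (29/443, -185/443, -535/443, 574/443)

Orthogonality check:
  u_2 · u_1 = 0 (should be 0)
  u_3 · u_1 = 0 (should be 0)
  u_3 · u_2 = 0 (should be 0)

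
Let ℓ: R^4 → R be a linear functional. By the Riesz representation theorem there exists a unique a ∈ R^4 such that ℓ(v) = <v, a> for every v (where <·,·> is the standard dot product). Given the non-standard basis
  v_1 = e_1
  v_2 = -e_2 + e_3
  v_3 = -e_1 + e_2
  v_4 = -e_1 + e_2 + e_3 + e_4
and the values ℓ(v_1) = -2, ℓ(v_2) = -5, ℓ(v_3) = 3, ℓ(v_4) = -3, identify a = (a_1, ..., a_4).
a = (-2, 1, -4, -2)

Write a = (a_1, ..., a_4) in the standard basis. For each basis vector v_i, ℓ(v_i) = <v_i, a> is a linear equation in the a_j's. Collect the n equations into a matrix system V a = ℓ, where row i of V is v_i (expressed in the standard basis). Since V is invertible (lower-triangular with 1s on the diagonal, up to permutation), solve by back-substitution:
  V =
[[1, 0, 0, 0],
 [0, -1, 1, 0],
 [-1, 1, 0, 0],
 [-1, 1, 1, 1]]
  V a = (-2, -5, 3, -3)
Solving gives a = (-2, 1, -4, -2).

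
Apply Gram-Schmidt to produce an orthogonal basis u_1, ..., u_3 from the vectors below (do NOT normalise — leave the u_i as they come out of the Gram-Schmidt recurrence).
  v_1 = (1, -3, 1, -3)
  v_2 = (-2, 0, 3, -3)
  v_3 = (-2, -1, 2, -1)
Orthogonal basis:
  u_1 = (1, -3, 1, -3)
  u_2 = (-5/2, 3/2, 5/2, -3/2)
  u_3 = (-141/170, -167/170, 39/170, 133/170)

Apply the Gram-Schmidt recurrence
  u_1 = v_1
  u_i = v_i − Σ_{j<i} ((v_i · u_j) / (u_j · u_j)) · u_j.

Step by step this gives:
  u_1 = (1, -3, 1, -3)
  u_2 = (-5/2, 3/2, 5/2, -3/2)
  u_3 = (-141/170, -167/170, 39/170, 133/170)

Orthogonality check:
  u_2 · u_1 = 0 (should be 0)
  u_3 · u_1 = 0 (should be 0)
  u_3 · u_2 = 0 (should be 0)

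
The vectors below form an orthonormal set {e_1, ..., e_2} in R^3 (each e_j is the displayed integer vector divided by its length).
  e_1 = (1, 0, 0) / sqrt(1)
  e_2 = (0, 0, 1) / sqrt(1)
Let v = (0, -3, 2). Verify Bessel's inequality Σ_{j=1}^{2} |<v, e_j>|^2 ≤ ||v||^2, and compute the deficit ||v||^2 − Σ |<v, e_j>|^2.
Σ |<v, e_j>|^2 = 4; ||v||^2 = 13; deficit = 9

Write each e_j = u_j / sqrt(<u_j, u_j>) where u_j is the displayed integer vector. Then <v, e_j> = <v, u_j> / sqrt(<u_j, u_j>), so |<v, e_j>|^2 = <v, u_j>^2 / <u_j, u_j>.
Coefficients: <v, e_1> = 0/sqrt(1), <v, e_2> = 2/sqrt(1).
Square and sum: Σ |<v, e_j>|^2 = 4.
Compute ||v||^2 = v·v = 13.
Deficit = 13 − 4 = 9 ≥ 0, confirming Bessel's inequality. (The deficit equals ||v − Σ <v,e_j> e_j||^2, the squared distance from v to span{e_j}.)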